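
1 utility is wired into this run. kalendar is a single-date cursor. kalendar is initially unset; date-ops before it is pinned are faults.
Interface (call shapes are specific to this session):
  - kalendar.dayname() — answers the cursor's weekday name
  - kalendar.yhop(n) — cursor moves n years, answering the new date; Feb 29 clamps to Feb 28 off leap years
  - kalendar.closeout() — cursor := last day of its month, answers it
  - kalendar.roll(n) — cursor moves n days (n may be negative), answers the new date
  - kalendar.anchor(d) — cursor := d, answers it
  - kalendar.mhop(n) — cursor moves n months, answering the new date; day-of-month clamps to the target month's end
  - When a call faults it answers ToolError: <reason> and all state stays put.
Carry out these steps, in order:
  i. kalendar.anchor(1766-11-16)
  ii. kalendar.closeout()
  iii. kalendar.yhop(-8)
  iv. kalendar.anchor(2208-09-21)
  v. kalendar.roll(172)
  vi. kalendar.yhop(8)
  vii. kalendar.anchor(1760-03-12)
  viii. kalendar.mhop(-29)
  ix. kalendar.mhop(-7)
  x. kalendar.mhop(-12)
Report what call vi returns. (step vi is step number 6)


>> kalendar.anchor(d: 1766-11-16)
<< 1766-11-16
>> kalendar.closeout()
<< 1766-11-30
>> kalendar.yhop(n: -8)
<< 1758-11-30
>> kalendar.anchor(d: 2208-09-21)
<< 2208-09-21
>> kalendar.roll(n: 172)
<< 2209-03-12
>> kalendar.yhop(n: 8)
<< 2217-03-12
>> kalendar.anchor(d: 1760-03-12)
<< 1760-03-12
>> kalendar.mhop(n: -29)
<< 1757-10-12
>> kalendar.mhop(n: -7)
<< 1757-03-12
>> kalendar.mhop(n: -12)
<< 1756-03-12

Answer: 2217-03-12


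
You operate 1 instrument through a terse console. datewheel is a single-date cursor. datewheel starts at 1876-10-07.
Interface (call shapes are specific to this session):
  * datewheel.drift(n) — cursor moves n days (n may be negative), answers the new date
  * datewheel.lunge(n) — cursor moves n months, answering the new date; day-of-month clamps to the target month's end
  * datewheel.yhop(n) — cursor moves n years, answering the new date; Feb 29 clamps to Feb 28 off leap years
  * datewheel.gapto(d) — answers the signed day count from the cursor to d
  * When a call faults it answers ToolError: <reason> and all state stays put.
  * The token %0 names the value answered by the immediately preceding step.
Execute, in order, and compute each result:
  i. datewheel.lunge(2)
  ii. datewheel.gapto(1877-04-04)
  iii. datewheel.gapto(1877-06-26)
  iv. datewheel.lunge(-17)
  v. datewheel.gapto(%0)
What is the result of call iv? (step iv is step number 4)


Calling lunge using n='2', and observe 1876-12-07.
I invoke gapto using d='1877-04-04', — result: 118.
Then gapto using d='1877-06-26', → 201.
I invoke lunge using n='-17', and get 1875-07-07.
Now I run gapto using d='%0', which returns 0.

Answer: 1875-07-07


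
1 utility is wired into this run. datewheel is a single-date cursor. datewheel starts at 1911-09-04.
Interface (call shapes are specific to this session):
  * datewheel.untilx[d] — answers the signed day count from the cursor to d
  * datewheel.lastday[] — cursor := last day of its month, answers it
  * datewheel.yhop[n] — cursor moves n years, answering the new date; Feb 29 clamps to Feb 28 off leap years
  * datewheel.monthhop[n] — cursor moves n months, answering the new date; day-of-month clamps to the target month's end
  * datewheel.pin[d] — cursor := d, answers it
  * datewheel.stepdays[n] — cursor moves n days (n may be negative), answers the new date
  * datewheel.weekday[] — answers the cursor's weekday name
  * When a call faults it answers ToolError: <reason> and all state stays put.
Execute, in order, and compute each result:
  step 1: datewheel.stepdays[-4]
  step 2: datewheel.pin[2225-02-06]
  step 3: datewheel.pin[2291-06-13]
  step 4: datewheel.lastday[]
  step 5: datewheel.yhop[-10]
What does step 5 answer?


Answer: 2281-06-30

Derivation:
-> stepdays(n→-4)
<- 1911-08-31
-> pin(d→2225-02-06)
<- 2225-02-06
-> pin(d→2291-06-13)
<- 2291-06-13
-> lastday()
<- 2291-06-30
-> yhop(n→-10)
<- 2281-06-30


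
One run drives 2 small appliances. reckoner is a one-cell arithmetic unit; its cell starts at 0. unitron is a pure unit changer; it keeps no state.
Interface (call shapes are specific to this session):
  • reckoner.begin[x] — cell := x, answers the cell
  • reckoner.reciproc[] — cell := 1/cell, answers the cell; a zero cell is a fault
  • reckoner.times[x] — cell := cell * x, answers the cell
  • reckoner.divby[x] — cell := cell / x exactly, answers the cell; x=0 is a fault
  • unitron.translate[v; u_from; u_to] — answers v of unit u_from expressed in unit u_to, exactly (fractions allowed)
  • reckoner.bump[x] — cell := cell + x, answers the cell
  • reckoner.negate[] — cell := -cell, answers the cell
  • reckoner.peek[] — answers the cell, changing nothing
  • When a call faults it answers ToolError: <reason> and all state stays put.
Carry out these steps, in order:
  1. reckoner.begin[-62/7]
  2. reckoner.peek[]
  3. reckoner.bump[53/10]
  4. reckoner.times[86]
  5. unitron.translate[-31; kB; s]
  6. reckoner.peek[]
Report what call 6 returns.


Answer: -10707/35

Derivation:
→ begin(x: -62/7)
← -62/7
→ peek()
← -62/7
→ bump(x: 53/10)
← -249/70
→ times(x: 86)
← -10707/35
→ translate(v: -31, u_from: kB, u_to: s)
← ToolError: incompatible units
→ peek()
← -10707/35


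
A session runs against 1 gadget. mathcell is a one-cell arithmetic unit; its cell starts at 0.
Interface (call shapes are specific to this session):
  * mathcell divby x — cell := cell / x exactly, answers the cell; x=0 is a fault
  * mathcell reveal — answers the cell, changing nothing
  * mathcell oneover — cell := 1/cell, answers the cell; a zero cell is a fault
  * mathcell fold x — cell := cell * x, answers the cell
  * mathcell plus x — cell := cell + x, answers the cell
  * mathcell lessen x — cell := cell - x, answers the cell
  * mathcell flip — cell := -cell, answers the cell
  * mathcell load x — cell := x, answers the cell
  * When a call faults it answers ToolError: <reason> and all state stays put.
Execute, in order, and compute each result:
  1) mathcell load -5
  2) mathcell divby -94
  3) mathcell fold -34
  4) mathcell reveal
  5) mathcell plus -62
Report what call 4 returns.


% mathcell load x=-5
  -5
% mathcell divby x=-94
  5/94
% mathcell fold x=-34
  -85/47
% mathcell reveal
  -85/47
% mathcell plus x=-62
  -2999/47

Answer: -85/47


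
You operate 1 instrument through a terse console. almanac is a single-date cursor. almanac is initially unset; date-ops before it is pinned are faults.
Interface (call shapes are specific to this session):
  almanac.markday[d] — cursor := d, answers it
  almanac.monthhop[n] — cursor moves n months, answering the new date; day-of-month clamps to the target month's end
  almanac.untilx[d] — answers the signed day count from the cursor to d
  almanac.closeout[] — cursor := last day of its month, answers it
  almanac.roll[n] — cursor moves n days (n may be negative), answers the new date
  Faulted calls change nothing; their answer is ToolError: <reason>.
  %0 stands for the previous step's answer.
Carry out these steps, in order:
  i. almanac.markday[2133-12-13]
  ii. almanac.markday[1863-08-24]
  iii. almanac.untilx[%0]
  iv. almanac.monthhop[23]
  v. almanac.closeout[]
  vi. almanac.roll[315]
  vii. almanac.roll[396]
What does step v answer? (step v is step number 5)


-- 1. almanac.markday(d='2133-12-13') ~> 2133-12-13
-- 2. almanac.markday(d='1863-08-24') ~> 1863-08-24
-- 3. almanac.untilx(d='%0') ~> 0
-- 4. almanac.monthhop(n='23') ~> 1865-07-24
-- 5. almanac.closeout() ~> 1865-07-31
-- 6. almanac.roll(n='315') ~> 1866-06-11
-- 7. almanac.roll(n='396') ~> 1867-07-12

Answer: 1865-07-31


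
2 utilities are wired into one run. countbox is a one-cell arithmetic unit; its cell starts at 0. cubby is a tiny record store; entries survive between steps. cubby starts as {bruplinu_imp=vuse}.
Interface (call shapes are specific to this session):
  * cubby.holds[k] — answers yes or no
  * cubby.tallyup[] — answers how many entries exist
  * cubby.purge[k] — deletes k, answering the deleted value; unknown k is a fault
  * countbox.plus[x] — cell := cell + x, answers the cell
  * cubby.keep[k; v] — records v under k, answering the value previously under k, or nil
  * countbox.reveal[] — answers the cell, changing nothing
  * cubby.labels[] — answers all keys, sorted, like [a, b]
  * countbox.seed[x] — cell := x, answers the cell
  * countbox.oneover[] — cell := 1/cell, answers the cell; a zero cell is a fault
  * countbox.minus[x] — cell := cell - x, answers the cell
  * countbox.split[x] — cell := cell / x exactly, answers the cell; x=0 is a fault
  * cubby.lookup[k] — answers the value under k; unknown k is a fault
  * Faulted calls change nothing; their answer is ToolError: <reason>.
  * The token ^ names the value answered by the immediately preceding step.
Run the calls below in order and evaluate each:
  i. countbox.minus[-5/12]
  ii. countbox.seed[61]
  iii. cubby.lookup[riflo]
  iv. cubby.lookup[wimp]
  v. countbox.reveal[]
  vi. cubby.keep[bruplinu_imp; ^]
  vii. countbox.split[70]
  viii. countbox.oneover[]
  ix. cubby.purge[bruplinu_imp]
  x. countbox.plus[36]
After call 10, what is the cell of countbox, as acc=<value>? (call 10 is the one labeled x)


% countbox.minus(x='-5/12') : 5/12
% countbox.seed(x='61') : 61
% cubby.lookup(k='riflo') : ToolError: no such key riflo
% cubby.lookup(k='wimp') : ToolError: no such key wimp
% countbox.reveal() : 61
% cubby.keep(k='bruplinu_imp', v='^') : vuse
% countbox.split(x='70') : 61/70
% countbox.oneover() : 70/61
% cubby.purge(k='bruplinu_imp') : 61
% countbox.plus(x='36') : 2266/61

Answer: acc=2266/61


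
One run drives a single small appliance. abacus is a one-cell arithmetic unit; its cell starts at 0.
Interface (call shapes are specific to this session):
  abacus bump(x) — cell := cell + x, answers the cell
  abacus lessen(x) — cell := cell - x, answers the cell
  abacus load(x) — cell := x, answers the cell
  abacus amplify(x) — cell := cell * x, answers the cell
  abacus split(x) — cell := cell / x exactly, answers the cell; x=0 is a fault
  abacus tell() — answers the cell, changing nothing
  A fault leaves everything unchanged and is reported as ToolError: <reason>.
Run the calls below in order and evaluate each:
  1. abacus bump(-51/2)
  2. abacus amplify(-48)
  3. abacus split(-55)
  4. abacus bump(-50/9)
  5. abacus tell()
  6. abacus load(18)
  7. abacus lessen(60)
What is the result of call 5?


Answer: -13766/495

Derivation:
-> abacus bump(-51/2)
<- -51/2
-> abacus amplify(-48)
<- 1224
-> abacus split(-55)
<- -1224/55
-> abacus bump(-50/9)
<- -13766/495
-> abacus tell()
<- -13766/495
-> abacus load(18)
<- 18
-> abacus lessen(60)
<- -42


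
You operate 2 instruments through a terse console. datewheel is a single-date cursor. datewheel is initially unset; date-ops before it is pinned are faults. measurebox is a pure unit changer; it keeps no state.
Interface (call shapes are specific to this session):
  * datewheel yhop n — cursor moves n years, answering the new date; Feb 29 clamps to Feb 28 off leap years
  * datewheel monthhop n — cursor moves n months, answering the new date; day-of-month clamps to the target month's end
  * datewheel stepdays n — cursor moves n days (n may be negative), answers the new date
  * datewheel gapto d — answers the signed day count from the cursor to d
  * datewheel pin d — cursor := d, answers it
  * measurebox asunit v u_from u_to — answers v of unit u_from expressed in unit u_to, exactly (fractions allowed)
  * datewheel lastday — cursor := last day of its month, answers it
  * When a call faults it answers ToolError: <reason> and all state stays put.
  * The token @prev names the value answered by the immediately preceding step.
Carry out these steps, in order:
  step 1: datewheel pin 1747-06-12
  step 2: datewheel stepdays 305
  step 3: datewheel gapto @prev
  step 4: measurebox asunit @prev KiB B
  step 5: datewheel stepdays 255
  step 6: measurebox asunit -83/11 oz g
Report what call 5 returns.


Answer: 1748-12-23

Derivation:
>> datewheel pin(d→1747-06-12)
<< 1747-06-12
>> datewheel stepdays(n→305)
<< 1748-04-12
>> datewheel gapto(d→@prev)
<< 0
>> measurebox asunit(v→@prev, u_from→KiB, u_to→B)
<< 0
>> datewheel stepdays(n→255)
<< 1748-12-23
>> measurebox asunit(v→-83/11, u_from→oz, u_to→g)
<< -342256061/1600000


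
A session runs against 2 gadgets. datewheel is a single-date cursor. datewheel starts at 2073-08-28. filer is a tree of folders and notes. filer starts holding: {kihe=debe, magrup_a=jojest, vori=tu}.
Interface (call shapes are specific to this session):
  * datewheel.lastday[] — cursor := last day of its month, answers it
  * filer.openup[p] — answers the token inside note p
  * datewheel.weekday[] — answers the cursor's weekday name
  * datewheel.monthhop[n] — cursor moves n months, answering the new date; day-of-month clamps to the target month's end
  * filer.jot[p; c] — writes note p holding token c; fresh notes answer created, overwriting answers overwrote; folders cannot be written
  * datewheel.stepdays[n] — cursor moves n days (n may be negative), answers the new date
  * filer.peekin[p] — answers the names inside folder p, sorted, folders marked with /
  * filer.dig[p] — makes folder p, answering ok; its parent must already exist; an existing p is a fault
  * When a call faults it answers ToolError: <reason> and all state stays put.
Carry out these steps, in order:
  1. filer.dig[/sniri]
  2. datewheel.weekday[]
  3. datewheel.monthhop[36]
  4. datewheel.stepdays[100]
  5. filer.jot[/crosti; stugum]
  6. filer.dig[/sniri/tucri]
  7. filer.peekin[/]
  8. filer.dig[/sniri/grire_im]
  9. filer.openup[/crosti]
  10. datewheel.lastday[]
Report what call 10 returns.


Answer: 2076-12-31

Derivation:
[in] filer.dig p: /sniri
:: ok
[in] datewheel.weekday
:: Monday
[in] datewheel.monthhop n: 36
:: 2076-08-28
[in] datewheel.stepdays n: 100
:: 2076-12-06
[in] filer.jot p: /crosti c: stugum
:: created
[in] filer.dig p: /sniri/tucri
:: ok
[in] filer.peekin p: /
:: [crosti, kihe, magrup_a, sniri/, vori]
[in] filer.dig p: /sniri/grire_im
:: ok
[in] filer.openup p: /crosti
:: stugum
[in] datewheel.lastday
:: 2076-12-31


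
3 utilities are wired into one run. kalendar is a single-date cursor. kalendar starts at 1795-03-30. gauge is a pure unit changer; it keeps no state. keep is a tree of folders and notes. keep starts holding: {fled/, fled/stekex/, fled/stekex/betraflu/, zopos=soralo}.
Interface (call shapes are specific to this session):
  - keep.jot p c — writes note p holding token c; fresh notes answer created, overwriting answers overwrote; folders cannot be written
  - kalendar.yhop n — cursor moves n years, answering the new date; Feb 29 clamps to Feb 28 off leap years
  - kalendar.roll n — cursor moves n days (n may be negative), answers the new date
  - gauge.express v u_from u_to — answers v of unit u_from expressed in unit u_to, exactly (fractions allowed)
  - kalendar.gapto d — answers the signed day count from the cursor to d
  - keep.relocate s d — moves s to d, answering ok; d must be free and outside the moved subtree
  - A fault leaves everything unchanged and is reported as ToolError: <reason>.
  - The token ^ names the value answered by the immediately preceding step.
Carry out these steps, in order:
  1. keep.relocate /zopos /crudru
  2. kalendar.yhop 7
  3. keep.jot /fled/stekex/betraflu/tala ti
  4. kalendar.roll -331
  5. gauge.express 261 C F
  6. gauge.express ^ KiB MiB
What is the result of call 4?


Answer: 1801-05-03

Derivation:
>>> keep.relocate s→/zopos d→/crudru
:: ok
>>> kalendar.yhop n→7
:: 1802-03-30
>>> keep.jot p→/fled/stekex/betraflu/tala c→ti
:: created
>>> kalendar.roll n→-331
:: 1801-05-03
>>> gauge.express v→261 u_from→C u_to→F
:: 2509/5
>>> gauge.express v→^ u_from→KiB u_to→MiB
:: 2509/5120


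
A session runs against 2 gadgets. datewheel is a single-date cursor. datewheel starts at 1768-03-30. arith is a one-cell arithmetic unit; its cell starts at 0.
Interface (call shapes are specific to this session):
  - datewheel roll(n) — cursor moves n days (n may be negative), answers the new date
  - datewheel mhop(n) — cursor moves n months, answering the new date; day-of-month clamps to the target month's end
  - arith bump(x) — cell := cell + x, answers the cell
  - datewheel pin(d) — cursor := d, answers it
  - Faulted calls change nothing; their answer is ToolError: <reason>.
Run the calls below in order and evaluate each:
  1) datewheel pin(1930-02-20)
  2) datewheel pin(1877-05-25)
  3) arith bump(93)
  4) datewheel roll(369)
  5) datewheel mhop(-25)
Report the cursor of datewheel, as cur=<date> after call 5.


Answer: cur=1876-04-29

Derivation:
-- 1. datewheel pin(d→1930-02-20) : 1930-02-20
-- 2. datewheel pin(d→1877-05-25) : 1877-05-25
-- 3. arith bump(x→93) : 93
-- 4. datewheel roll(n→369) : 1878-05-29
-- 5. datewheel mhop(n→-25) : 1876-04-29


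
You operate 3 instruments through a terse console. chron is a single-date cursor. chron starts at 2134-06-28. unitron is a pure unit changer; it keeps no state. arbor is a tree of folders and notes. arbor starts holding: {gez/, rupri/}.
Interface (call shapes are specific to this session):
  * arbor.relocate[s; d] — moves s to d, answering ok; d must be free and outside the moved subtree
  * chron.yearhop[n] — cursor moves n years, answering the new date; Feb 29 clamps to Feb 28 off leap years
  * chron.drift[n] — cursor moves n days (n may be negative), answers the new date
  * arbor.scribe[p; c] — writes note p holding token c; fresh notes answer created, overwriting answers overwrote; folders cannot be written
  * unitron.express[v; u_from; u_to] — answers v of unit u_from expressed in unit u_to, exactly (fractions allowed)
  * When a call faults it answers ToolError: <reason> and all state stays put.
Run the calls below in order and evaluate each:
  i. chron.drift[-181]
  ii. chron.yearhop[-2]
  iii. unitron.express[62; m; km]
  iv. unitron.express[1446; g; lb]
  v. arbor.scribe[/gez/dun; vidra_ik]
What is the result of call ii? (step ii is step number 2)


% drift n='-181'
[out] 2133-12-29
% yearhop n='-2'
[out] 2131-12-29
% express v='62' u_from='m' u_to='km'
[out] 31/500
% express v='1446' u_from='g' u_to='lb'
[out] 144600000/45359237
% scribe p='/gez/dun' c='vidra_ik'
[out] created

Answer: 2131-12-29


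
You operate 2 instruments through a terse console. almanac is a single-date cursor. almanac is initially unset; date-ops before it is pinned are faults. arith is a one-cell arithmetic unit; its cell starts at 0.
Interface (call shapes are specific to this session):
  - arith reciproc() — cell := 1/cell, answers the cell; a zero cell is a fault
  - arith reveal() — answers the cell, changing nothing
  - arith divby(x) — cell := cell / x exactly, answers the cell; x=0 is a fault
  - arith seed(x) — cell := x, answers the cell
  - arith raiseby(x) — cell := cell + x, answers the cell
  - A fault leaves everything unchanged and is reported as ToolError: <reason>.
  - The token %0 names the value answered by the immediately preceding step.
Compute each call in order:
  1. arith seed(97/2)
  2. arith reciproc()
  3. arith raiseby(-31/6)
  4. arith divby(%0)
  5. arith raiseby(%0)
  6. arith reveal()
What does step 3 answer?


Answer: -2995/582

Derivation:
>> arith seed(x→97/2)
<< 97/2
>> arith reciproc()
<< 2/97
>> arith raiseby(x→-31/6)
<< -2995/582
>> arith divby(x→%0)
<< 1
>> arith raiseby(x→%0)
<< 2
>> arith reveal()
<< 2


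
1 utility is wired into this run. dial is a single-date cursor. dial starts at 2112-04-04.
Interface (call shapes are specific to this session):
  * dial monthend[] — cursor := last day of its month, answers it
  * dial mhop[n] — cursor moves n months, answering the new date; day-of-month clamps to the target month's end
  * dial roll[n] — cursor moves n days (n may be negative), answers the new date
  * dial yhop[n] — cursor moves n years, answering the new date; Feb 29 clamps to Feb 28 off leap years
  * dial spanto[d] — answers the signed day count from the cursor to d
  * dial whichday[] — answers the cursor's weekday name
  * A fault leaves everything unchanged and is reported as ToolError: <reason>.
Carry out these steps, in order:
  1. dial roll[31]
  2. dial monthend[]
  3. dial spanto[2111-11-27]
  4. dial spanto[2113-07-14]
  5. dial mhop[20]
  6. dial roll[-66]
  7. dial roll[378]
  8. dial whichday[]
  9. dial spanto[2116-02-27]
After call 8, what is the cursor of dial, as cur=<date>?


Answer: cur=2114-12-09

Derivation:
[in] dial roll n='31'
  2112-05-05
[in] dial monthend
  2112-05-31
[in] dial spanto d='2111-11-27'
  -186
[in] dial spanto d='2113-07-14'
  409
[in] dial mhop n='20'
  2114-01-31
[in] dial roll n='-66'
  2113-11-26
[in] dial roll n='378'
  2114-12-09
[in] dial whichday
  Sunday
[in] dial spanto d='2116-02-27'
  445


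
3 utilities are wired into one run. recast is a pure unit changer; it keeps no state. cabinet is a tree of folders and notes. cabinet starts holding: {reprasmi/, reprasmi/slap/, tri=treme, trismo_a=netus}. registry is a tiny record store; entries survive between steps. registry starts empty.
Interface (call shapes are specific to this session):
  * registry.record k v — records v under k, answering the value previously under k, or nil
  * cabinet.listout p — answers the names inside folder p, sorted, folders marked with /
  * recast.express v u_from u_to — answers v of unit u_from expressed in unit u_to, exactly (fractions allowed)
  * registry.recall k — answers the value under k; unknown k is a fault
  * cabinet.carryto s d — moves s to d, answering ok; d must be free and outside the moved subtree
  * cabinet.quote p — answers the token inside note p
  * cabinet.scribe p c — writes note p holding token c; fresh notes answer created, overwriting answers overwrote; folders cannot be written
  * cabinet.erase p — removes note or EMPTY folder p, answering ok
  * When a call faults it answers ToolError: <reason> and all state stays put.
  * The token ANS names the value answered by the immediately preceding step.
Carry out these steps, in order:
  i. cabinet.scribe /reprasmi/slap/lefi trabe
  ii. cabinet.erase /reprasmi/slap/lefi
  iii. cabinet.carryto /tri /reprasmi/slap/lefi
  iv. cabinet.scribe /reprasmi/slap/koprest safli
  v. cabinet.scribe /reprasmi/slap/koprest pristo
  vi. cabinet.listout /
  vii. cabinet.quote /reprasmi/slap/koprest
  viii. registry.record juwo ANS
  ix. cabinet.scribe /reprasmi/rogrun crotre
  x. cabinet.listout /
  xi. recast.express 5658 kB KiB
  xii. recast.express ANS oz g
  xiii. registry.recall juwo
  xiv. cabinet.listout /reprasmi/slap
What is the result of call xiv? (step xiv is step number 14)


[in] scribe p: /reprasmi/slap/lefi c: trabe
[out] created
[in] erase p: /reprasmi/slap/lefi
[out] ok
[in] carryto s: /tri d: /reprasmi/slap/lefi
[out] ok
[in] scribe p: /reprasmi/slap/koprest c: safli
[out] created
[in] scribe p: /reprasmi/slap/koprest c: pristo
[out] overwrote
[in] listout p: /
[out] [reprasmi/, trismo_a]
[in] quote p: /reprasmi/slap/koprest
[out] pristo
[in] record k: juwo v: ANS
[out] nil
[in] scribe p: /reprasmi/rogrun c: crotre
[out] created
[in] listout p: /
[out] [reprasmi/, trismo_a]
[in] express v: 5658 u_from: kB u_to: KiB
[out] 353625/64
[in] express v: ANS u_from: oz u_to: g
[out] 128321281473/819200
[in] recall k: juwo
[out] pristo
[in] listout p: /reprasmi/slap
[out] [koprest, lefi]

Answer: [koprest, lefi]


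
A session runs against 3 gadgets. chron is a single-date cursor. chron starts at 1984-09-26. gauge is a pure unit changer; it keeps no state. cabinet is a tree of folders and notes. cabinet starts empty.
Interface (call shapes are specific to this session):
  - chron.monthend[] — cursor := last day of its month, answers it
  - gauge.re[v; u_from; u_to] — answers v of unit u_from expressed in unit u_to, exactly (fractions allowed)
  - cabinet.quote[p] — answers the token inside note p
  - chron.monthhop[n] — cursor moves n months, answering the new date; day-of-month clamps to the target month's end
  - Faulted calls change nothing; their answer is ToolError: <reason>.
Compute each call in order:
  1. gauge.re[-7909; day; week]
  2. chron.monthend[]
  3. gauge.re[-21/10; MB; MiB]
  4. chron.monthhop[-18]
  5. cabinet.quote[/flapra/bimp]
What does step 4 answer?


Answer: 1983-03-30

Derivation:
→ gauge.re(v=-7909, u_from=day, u_to=week)
← -7909/7
→ chron.monthend()
← 1984-09-30
→ gauge.re(v=-21/10, u_from=MB, u_to=MiB)
← -65625/32768
→ chron.monthhop(n=-18)
← 1983-03-30
→ cabinet.quote(p=/flapra/bimp)
← ToolError: not found


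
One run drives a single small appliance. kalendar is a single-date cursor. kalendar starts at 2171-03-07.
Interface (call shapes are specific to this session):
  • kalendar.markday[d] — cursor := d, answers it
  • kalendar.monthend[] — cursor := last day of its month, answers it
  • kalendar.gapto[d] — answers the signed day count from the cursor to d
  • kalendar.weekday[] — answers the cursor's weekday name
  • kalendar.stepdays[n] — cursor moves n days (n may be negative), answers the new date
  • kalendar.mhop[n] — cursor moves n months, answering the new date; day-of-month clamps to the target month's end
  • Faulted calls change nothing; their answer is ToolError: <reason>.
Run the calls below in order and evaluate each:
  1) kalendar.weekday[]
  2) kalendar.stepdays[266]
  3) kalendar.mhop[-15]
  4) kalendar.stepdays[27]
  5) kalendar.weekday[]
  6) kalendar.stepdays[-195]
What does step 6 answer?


Answer: 2170-03-13

Derivation:
[in] kalendar.weekday
= Thursday
[in] kalendar.stepdays n: 266
= 2171-11-28
[in] kalendar.mhop n: -15
= 2170-08-28
[in] kalendar.stepdays n: 27
= 2170-09-24
[in] kalendar.weekday
= Monday
[in] kalendar.stepdays n: -195
= 2170-03-13


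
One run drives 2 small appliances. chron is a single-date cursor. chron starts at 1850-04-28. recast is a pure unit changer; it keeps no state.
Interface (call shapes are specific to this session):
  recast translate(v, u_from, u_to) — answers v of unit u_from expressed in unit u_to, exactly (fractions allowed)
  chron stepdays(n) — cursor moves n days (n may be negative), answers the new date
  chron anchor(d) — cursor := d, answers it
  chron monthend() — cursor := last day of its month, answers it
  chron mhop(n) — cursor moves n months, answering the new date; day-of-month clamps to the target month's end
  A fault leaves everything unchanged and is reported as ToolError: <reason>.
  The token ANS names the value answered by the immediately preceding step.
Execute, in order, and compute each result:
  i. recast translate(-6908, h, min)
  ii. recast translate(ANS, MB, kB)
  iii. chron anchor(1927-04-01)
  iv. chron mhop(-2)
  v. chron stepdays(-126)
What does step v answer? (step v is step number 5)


==> recast translate(-6908, h, min)
<== -414480
==> recast translate(ANS, MB, kB)
<== -414480000
==> chron anchor(1927-04-01)
<== 1927-04-01
==> chron mhop(-2)
<== 1927-02-01
==> chron stepdays(-126)
<== 1926-09-28

Answer: 1926-09-28


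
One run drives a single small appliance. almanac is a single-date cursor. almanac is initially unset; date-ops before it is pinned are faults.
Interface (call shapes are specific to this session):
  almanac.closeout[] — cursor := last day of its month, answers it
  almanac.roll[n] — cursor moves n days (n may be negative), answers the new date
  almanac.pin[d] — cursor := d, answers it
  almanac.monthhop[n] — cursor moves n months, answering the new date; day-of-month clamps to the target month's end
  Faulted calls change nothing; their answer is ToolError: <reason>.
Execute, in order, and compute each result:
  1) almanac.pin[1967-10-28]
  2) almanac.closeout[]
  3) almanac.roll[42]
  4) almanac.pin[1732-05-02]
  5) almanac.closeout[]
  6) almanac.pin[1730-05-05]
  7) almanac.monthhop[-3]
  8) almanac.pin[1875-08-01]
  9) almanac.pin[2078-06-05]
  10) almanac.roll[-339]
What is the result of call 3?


Answer: 1967-12-12

Derivation:
Calling almanac.pin with 1967-10-28, — result: 1967-10-28.
I try almanac.closeout, and get 1967-10-31.
Using almanac.roll with 42, which returns 1967-12-12.
Then almanac.pin with 1732-05-02, — result: 1732-05-02.
I invoke almanac.closeout, and observe 1732-05-31.
Invoking almanac.pin with 1730-05-05, and get 1730-05-05.
I use almanac.monthhop with -3, and see 1730-02-05.
I invoke almanac.pin with 1875-08-01, → 1875-08-01.
I try almanac.pin with 2078-06-05, giving 2078-06-05.
I call almanac.roll with -339, → 2077-07-01.


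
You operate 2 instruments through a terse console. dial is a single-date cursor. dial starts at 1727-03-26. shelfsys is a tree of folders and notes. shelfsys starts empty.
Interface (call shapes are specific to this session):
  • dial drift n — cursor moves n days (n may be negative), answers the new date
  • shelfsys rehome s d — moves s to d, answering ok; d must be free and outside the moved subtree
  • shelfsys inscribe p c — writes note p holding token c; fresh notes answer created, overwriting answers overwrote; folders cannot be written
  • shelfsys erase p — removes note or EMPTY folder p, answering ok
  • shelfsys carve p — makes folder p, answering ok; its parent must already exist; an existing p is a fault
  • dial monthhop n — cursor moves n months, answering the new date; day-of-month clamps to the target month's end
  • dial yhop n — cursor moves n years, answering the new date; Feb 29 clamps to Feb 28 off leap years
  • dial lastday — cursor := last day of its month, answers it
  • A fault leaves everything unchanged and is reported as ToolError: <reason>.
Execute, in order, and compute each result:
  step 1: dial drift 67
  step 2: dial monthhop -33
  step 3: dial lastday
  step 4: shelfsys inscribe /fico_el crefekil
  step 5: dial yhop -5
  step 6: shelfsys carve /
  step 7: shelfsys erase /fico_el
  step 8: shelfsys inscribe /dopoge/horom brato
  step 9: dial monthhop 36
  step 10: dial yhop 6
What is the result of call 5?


Answer: 1719-09-30

Derivation:
·→ dial drift(n='67')
·← 1727-06-01
·→ dial monthhop(n='-33')
·← 1724-09-01
·→ dial lastday()
·← 1724-09-30
·→ shelfsys inscribe(p='/fico_el', c='crefekil')
·← created
·→ dial yhop(n='-5')
·← 1719-09-30
·→ shelfsys carve(p='/')
·← ToolError: exists
·→ shelfsys erase(p='/fico_el')
·← ok
·→ shelfsys inscribe(p='/dopoge/horom', c='brato')
·← ToolError: no parent
·→ dial monthhop(n='36')
·← 1722-09-30
·→ dial yhop(n='6')
·← 1728-09-30


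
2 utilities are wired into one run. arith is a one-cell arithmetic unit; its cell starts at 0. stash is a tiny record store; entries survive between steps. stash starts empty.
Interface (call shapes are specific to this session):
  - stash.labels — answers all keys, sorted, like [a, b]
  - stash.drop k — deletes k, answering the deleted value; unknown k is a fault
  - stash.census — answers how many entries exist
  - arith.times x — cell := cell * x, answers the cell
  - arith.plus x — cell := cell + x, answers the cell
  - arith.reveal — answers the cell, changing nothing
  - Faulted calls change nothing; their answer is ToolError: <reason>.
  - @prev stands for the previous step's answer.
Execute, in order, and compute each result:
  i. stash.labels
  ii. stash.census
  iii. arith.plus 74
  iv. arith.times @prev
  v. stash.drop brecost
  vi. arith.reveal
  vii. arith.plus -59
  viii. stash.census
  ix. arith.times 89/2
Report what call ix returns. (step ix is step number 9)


I use stash.labels, and observe [].
I try stash.census(), and get 0.
I try arith.plus with x: 74, → 74.
Then arith.times with x: @prev, yielding 5476.
Invoking stash.drop with k: brecost: ToolError: no such key brecost.
Calling arith.reveal, yielding 5476.
Now I run arith.plus with x: -59, giving 5417.
I run stash.census(), yielding 0.
I run arith.times with x: 89/2, which returns 482113/2.

Answer: 482113/2


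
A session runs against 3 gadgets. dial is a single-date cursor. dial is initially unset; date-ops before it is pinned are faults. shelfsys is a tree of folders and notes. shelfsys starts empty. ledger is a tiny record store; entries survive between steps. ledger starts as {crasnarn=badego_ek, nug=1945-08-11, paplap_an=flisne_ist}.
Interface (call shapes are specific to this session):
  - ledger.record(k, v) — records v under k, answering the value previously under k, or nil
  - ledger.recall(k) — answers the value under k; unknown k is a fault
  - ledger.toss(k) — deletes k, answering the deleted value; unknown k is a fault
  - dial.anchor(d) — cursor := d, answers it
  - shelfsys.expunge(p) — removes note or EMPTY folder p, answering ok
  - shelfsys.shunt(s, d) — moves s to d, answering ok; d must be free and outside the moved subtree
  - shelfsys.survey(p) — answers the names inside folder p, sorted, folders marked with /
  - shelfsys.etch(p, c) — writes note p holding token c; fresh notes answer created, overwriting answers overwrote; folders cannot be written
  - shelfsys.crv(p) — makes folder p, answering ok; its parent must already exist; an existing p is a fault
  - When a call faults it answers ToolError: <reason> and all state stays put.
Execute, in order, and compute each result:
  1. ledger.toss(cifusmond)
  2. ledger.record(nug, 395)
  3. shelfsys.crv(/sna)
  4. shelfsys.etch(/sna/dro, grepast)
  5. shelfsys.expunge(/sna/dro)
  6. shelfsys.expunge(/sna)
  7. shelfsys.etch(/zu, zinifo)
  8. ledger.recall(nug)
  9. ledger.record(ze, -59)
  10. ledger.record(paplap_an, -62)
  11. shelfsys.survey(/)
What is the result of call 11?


-- 1. toss(k→cifusmond) ~> ToolError: no such key cifusmond
-- 2. record(k→nug, v→395) ~> 1945-08-11
-- 3. crv(p→/sna) ~> ok
-- 4. etch(p→/sna/dro, c→grepast) ~> created
-- 5. expunge(p→/sna/dro) ~> ok
-- 6. expunge(p→/sna) ~> ok
-- 7. etch(p→/zu, c→zinifo) ~> created
-- 8. recall(k→nug) ~> 395
-- 9. record(k→ze, v→-59) ~> nil
-- 10. record(k→paplap_an, v→-62) ~> flisne_ist
-- 11. survey(p→/) ~> [zu]

Answer: [zu]


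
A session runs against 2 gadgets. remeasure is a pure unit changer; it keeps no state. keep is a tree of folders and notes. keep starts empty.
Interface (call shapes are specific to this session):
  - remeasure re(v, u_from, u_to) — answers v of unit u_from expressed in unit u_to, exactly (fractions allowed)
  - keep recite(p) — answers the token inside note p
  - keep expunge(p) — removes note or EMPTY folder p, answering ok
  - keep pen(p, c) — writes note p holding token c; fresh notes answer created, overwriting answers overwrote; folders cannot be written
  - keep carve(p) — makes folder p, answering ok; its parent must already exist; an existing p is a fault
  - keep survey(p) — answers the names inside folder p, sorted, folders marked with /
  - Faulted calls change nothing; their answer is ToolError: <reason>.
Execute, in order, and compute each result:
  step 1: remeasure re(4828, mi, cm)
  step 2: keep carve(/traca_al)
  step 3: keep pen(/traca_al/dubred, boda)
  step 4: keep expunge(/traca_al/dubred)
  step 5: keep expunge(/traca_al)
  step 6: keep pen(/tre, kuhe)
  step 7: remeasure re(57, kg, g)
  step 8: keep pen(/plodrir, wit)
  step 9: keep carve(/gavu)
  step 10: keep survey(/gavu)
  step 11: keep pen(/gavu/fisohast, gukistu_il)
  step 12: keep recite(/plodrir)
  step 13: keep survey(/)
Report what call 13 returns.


Do: remeasure re[4828; mi; cm]
See: 3884956416/5
Do: keep carve[/traca_al]
See: ok
Do: keep pen[/traca_al/dubred; boda]
See: created
Do: keep expunge[/traca_al/dubred]
See: ok
Do: keep expunge[/traca_al]
See: ok
Do: keep pen[/tre; kuhe]
See: created
Do: remeasure re[57; kg; g]
See: 57000
Do: keep pen[/plodrir; wit]
See: created
Do: keep carve[/gavu]
See: ok
Do: keep survey[/gavu]
See: []
Do: keep pen[/gavu/fisohast; gukistu_il]
See: created
Do: keep recite[/plodrir]
See: wit
Do: keep survey[/]
See: [gavu/, plodrir, tre]

Answer: [gavu/, plodrir, tre]


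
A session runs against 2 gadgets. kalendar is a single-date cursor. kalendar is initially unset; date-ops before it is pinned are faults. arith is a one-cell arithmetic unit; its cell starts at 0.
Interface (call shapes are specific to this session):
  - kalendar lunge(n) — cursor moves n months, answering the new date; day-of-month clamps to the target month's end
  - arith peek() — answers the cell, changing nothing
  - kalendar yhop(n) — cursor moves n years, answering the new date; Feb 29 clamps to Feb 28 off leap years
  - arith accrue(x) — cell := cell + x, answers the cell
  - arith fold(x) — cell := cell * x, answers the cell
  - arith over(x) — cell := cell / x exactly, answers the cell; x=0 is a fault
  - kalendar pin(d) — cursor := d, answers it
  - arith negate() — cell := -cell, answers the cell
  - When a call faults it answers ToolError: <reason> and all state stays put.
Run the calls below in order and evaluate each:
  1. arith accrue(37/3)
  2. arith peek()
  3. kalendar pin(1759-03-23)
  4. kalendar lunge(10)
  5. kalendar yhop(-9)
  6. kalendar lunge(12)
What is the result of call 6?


>> arith accrue(37/3)
<< 37/3
>> arith peek()
<< 37/3
>> kalendar pin(1759-03-23)
<< 1759-03-23
>> kalendar lunge(10)
<< 1760-01-23
>> kalendar yhop(-9)
<< 1751-01-23
>> kalendar lunge(12)
<< 1752-01-23

Answer: 1752-01-23


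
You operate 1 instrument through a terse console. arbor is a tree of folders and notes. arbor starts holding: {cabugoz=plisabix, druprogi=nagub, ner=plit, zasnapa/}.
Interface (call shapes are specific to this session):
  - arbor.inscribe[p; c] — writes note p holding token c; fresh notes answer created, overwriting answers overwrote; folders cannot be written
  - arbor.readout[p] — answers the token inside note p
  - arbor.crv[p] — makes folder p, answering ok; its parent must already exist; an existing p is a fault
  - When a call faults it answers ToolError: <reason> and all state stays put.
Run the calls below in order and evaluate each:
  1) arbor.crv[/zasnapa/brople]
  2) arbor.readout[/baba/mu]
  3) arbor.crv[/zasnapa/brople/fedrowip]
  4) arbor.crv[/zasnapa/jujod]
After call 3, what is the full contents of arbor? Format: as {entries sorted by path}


Answer: {cabugoz=plisabix, druprogi=nagub, ner=plit, zasnapa/, zasnapa/brople/, zasnapa/brople/fedrowip/}

Derivation:
==> crv(p→/zasnapa/brople)
<== ok
==> readout(p→/baba/mu)
<== ToolError: not found
==> crv(p→/zasnapa/brople/fedrowip)
<== ok
==> crv(p→/zasnapa/jujod)
<== ok


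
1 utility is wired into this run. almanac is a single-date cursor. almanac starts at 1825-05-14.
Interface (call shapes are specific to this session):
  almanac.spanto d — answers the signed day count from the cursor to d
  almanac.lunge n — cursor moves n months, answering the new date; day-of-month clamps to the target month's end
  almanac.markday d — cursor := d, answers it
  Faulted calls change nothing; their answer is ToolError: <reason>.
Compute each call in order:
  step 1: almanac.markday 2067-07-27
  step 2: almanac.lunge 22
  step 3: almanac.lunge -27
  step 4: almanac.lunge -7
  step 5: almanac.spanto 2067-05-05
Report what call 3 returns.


Answer: 2067-02-27

Derivation:
;; almanac.markday(d='2067-07-27') ~> 2067-07-27
;; almanac.lunge(n='22') ~> 2069-05-27
;; almanac.lunge(n='-27') ~> 2067-02-27
;; almanac.lunge(n='-7') ~> 2066-07-27
;; almanac.spanto(d='2067-05-05') ~> 282


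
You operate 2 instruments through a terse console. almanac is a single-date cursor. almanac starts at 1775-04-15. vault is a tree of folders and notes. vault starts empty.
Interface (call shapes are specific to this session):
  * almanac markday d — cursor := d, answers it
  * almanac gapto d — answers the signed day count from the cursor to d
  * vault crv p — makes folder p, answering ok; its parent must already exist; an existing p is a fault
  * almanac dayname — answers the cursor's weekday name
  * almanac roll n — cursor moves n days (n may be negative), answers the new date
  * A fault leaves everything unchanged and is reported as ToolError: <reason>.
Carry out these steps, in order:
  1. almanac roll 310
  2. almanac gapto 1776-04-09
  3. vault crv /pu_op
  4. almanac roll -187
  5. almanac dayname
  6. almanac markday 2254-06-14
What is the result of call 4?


> almanac roll 310
[out] 1776-02-19
> almanac gapto 1776-04-09
[out] 50
> vault crv /pu_op
[out] ok
> almanac roll -187
[out] 1775-08-16
> almanac dayname
[out] Wednesday
> almanac markday 2254-06-14
[out] 2254-06-14

Answer: 1775-08-16
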